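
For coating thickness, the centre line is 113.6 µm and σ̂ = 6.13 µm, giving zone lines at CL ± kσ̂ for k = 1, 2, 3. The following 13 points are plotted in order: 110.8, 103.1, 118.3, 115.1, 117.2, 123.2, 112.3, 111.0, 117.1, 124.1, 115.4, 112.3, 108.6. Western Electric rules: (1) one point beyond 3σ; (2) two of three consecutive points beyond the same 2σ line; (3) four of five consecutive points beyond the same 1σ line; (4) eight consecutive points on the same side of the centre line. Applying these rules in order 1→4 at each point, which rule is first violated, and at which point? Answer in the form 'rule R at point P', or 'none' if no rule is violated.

Zone of each point (C = within 1σ̂, B = 1σ̂–2σ̂, A = 2σ̂–3σ̂, * = beyond 3σ̂; sign = side of CL): 1:-C, 2:-B, 3:+C, 4:+C, 5:+C, 6:+B, 7:-C, 8:-C, 9:+C, 10:+B, 11:+C, 12:-C, 13:-C
No rule fires across all 13 points.

none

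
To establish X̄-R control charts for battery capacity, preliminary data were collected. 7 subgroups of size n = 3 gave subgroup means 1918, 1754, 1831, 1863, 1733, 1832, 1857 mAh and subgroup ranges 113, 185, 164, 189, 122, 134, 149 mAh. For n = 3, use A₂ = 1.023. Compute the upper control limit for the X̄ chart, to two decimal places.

1981.18

X̄̄ = (1918 + 1754 + 1831 + 1863 + 1733 + 1832 + 1857) / 7 = 12788.0000 / 7 = 1826.8571
R̄ = (113 + 185 + 164 + 189 + 122 + 134 + 149) / 7 = 1056.0000 / 7 = 150.8571
UCL = X̄̄ + A₂·R̄ = 1826.8571 + 1.023 × 150.8571 = 1981.1840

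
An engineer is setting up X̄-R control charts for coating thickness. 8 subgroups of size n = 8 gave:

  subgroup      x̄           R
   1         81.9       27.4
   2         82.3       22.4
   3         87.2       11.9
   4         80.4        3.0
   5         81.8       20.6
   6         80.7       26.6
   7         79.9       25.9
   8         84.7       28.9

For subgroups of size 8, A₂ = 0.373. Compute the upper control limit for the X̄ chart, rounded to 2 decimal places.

X̄̄ = (81.9 + 82.3 + 87.2 + 80.4 + 81.8 + 80.7 + 79.9 + 84.7) / 8 = 658.9000 / 8 = 82.3625
R̄ = (27.4 + 22.4 + 11.9 + 3.0 + 20.6 + 26.6 + 25.9 + 28.9) / 8 = 166.7000 / 8 = 20.8375
UCL = X̄̄ + A₂·R̄ = 82.3625 + 0.373 × 20.8375 = 90.1349

90.13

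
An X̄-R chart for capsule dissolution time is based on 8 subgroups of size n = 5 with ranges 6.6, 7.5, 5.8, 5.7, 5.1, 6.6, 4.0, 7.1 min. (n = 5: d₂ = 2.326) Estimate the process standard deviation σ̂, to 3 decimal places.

2.601

R̄ = (6.6 + 7.5 + 5.8 + 5.7 + 5.1 + 6.6 + 4.0 + 7.1) / 8 = 6.0500
σ̂ = R̄ / d₂ = 6.0500 / 2.326 = 2.6010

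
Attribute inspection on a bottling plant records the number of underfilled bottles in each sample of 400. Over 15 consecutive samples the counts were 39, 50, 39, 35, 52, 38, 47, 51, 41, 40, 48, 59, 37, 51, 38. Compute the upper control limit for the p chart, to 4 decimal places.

0.1579

p̄ = Σdᵢ / (k·n) = 665 / (15 × 400) = 0.11083
UCL = p̄ + 3·√(p̄(1−p̄)/n) = 0.11083 + 3 × √(0.11083×0.88917/400) = 0.11083 + 3 × 0.01570 = 0.15792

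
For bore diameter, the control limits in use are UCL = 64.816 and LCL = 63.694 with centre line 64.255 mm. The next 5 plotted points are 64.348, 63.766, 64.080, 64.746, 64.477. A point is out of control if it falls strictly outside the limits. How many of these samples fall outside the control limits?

All 5 points lie within [63.694, 64.816].

0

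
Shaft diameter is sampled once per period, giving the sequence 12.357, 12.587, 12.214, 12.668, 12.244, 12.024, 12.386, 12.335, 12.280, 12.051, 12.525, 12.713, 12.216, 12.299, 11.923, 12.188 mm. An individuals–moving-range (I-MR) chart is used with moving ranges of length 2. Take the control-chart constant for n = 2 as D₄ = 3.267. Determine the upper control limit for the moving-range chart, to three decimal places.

0.932

Moving ranges: 0.230, 0.373, 0.454, 0.424, 0.220, 0.362, 0.051, 0.055, 0.229, 0.474, 0.188, 0.497, 0.083, 0.376, 0.265; M̄R̄ = 4.2810 / 15 = 0.2854
UCL_MR = D₄·M̄R̄ = 3.267 × 0.2854 = 0.9324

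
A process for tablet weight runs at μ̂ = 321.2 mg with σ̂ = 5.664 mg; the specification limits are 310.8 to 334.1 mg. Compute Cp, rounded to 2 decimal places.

Cp = (USL − LSL) / (6σ̂) = (334.1 − 310.8) / (6 × 5.664) = 23.3000 / 33.9840 = 0.6856

0.69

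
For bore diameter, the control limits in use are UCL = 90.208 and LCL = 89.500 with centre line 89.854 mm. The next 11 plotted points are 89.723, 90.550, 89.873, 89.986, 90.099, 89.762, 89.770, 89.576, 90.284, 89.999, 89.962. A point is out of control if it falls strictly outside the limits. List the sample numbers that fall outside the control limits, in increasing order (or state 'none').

2, 9

Compare each point to [89.500, 90.208]: sample 2 = 90.550 > UCL; sample 9 = 90.284 > UCL.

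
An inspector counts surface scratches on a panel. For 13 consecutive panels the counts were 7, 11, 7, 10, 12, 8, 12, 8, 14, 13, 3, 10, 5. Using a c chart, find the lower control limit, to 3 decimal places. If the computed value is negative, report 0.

c̄ = (7 + 11 + 7 + 10 + 12 + 8 + 12 + 8 + 14 + 13 + 3 + 10 + 5) / 13 = 120 / 13 = 9.2308
LCL = c̄ − 3√c̄ = 9.2308 − 3 × 3.0382 = 0.1161

0.116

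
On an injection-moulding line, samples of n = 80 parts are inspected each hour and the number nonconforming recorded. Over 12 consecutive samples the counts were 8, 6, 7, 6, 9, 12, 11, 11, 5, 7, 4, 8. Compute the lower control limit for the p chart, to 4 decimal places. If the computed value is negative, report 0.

p̄ = Σdᵢ / (k·n) = 94 / (12 × 80) = 0.09792
LCL = p̄ − 3·√(p̄(1−p̄)/n) = 0.09792 − 3 × 0.03323 = -0.00177 → 0 (negative, so LCL = 0)

0.0000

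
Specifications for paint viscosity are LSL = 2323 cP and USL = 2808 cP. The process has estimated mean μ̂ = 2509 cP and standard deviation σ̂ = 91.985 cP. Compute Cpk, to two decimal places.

0.67

Cpu = (USL − μ̂) / (3σ̂) = (2808 − 2509) / (3 × 91.985) = 1.0835; Cpl = (μ̂ − LSL) / (3σ̂) = (2509 − 2323) / (3 × 91.985) = 0.6740; Cpk = min(Cpu, Cpl) = 0.6740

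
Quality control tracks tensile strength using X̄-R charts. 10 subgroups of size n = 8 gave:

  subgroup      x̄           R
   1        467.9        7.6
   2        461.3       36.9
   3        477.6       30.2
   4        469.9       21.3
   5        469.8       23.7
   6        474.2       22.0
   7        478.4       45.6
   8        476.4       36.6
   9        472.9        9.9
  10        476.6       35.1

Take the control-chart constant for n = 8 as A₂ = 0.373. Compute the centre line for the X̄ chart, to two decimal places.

X̄̄ = (467.9 + 461.3 + 477.6 + 469.9 + 469.8 + 474.2 + 478.4 + 476.4 + 472.9 + 476.6) / 10 = 4725.0000 / 10 = 472.5000
CL = X̄̄ = 472.5000

472.50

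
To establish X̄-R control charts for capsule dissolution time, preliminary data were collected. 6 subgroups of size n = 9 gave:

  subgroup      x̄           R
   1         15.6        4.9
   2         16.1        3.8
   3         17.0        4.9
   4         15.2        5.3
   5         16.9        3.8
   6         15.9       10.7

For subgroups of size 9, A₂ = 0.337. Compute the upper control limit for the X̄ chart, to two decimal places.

17.99

X̄̄ = (15.6 + 16.1 + 17.0 + 15.2 + 16.9 + 15.9) / 6 = 96.7000 / 6 = 16.1167
R̄ = (4.9 + 3.8 + 4.9 + 5.3 + 3.8 + 10.7) / 6 = 33.4000 / 6 = 5.5667
UCL = X̄̄ + A₂·R̄ = 16.1167 + 0.337 × 5.5667 = 17.9926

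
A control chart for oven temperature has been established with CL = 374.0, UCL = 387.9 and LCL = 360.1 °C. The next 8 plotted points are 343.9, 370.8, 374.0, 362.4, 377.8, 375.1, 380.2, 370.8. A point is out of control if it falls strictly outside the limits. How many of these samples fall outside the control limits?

1

Compare each point to [360.1, 387.9]: sample 1 = 343.9 < LCL.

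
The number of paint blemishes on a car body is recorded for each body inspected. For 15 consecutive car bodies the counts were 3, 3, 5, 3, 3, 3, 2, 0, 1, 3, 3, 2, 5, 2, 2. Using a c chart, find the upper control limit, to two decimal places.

c̄ = (3 + 3 + 5 + 3 + 3 + 3 + 2 + 0 + 1 + 3 + 3 + 2 + 5 + 2 + 2) / 15 = 40 / 15 = 2.6667
UCL = c̄ + 3√c̄ = 2.6667 + 3 × √2.6667 = 2.6667 + 3 × 1.6330 = 7.5656

7.57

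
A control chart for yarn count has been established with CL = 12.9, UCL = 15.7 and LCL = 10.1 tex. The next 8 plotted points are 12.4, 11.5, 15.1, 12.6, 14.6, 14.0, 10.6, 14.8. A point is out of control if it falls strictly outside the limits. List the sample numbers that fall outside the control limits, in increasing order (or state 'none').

none

All 8 points lie within [10.1, 15.7].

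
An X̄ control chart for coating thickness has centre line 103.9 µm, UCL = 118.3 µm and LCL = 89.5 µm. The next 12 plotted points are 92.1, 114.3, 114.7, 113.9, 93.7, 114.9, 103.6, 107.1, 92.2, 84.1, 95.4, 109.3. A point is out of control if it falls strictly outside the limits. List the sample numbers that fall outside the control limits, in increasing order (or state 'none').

Compare each point to [89.5, 118.3]: sample 10 = 84.1 < LCL.

10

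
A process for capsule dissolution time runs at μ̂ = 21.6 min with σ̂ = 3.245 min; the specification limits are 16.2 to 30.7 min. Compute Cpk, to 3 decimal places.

0.555

Cpu = (USL − μ̂) / (3σ̂) = (30.7 − 21.6) / (3 × 3.245) = 0.9348; Cpl = (μ̂ − LSL) / (3σ̂) = (21.6 − 16.2) / (3 × 3.245) = 0.5547; Cpk = min(Cpu, Cpl) = 0.5547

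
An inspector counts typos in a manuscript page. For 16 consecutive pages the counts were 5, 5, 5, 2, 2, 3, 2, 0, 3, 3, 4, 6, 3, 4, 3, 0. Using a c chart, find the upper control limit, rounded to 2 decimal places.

c̄ = (5 + 5 + 5 + 2 + 2 + 3 + 2 + 0 + 3 + 3 + 4 + 6 + 3 + 4 + 3 + 0) / 16 = 50 / 16 = 3.1250
UCL = c̄ + 3√c̄ = 3.1250 + 3 × √3.1250 = 3.1250 + 3 × 1.7678 = 8.4283

8.43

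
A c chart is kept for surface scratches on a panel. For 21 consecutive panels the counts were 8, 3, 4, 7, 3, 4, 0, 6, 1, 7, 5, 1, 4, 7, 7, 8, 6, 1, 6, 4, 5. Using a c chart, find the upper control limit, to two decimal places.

c̄ = (8 + 3 + 4 + 7 + 3 + 4 + 0 + 6 + 1 + 7 + 5 + 1 + 4 + 7 + 7 + 8 + 6 + 1 + 6 + 4 + 5) / 21 = 97 / 21 = 4.6190
UCL = c̄ + 3√c̄ = 4.6190 + 3 × √4.6190 = 4.6190 + 3 × 2.1492 = 11.0666

11.07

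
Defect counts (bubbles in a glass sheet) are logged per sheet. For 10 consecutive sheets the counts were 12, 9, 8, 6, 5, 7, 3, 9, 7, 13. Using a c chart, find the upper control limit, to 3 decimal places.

c̄ = (12 + 9 + 8 + 6 + 5 + 7 + 3 + 9 + 7 + 13) / 10 = 79 / 10 = 7.9000
UCL = c̄ + 3√c̄ = 7.9000 + 3 × √7.9000 = 7.9000 + 3 × 2.8107 = 16.3321

16.332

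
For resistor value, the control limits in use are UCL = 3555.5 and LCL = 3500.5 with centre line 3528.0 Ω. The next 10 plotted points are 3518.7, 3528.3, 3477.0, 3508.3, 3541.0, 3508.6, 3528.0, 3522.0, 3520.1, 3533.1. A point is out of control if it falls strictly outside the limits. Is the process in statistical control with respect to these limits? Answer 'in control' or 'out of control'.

Compare each point to [3500.5, 3555.5]: sample 3 = 3477.0 < LCL.

out of control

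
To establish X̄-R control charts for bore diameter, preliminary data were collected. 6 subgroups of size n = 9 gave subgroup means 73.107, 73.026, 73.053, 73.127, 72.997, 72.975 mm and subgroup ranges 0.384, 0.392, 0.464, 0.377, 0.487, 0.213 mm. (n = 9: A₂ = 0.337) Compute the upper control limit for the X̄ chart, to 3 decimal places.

73.178

X̄̄ = (73.107 + 73.026 + 73.053 + 73.127 + 72.997 + 72.975) / 6 = 438.2850 / 6 = 73.0475
R̄ = (0.384 + 0.392 + 0.464 + 0.377 + 0.487 + 0.213) / 6 = 2.3170 / 6 = 0.3862
UCL = X̄̄ + A₂·R̄ = 73.0475 + 0.337 × 0.3862 = 73.1776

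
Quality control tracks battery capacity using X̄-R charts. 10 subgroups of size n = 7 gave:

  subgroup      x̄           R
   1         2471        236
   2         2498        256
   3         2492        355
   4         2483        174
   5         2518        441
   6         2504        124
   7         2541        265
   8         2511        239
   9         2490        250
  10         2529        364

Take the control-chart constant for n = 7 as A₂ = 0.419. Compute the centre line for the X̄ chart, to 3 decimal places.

X̄̄ = (2471 + 2498 + 2492 + 2483 + 2518 + 2504 + 2541 + 2511 + 2490 + 2529) / 10 = 25037.0000 / 10 = 2503.7000
CL = X̄̄ = 2503.7000

2503.700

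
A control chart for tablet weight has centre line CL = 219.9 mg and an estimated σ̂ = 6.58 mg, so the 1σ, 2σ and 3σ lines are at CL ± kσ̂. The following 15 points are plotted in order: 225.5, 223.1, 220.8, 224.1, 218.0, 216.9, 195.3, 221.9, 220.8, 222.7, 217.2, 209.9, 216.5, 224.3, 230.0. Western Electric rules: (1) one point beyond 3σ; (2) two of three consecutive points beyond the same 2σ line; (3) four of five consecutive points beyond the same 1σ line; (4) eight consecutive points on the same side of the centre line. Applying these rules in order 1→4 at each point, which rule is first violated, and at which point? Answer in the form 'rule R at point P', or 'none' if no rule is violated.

rule 1 at point 7

Zone of each point (C = within 1σ̂, B = 1σ̂–2σ̂, A = 2σ̂–3σ̂, * = beyond 3σ̂; sign = side of CL): 1:+C, 2:+C, 3:+C, 4:+C, 5:-C, 6:-C, 7:-*, 8:+C, 9:+C, 10:+C, 11:-C, 12:-B, 13:-C, 14:+C, 15:+B
Rule 1 (one point beyond the 3σ limits) is satisfied at point 7.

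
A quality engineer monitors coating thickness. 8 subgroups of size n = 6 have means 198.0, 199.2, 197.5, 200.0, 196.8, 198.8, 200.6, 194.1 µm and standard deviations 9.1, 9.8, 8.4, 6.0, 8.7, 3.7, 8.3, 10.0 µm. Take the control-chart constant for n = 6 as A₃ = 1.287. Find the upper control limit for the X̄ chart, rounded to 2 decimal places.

X̄̄ = (198.0 + 199.2 + 197.5 + 200.0 + 196.8 + 198.8 + 200.6 + 194.1) / 8 = 198.1250
s̄ = (9.1 + 9.8 + 8.4 + 6.0 + 8.7 + 3.7 + 8.3 + 10.0) / 8 = 8.0000
UCL = X̄̄ + A₃·s̄ = 198.1250 + 1.287 × 8.0000 = 208.4210

208.42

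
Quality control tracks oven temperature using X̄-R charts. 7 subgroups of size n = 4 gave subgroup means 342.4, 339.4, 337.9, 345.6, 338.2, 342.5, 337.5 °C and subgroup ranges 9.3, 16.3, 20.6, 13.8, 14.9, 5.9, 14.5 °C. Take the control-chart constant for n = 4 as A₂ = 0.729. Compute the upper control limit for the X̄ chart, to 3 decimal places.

350.425

X̄̄ = (342.4 + 339.4 + 337.9 + 345.6 + 338.2 + 342.5 + 337.5) / 7 = 2383.5000 / 7 = 340.5000
R̄ = (9.3 + 16.3 + 20.6 + 13.8 + 14.9 + 5.9 + 14.5) / 7 = 95.3000 / 7 = 13.6143
UCL = X̄̄ + A₂·R̄ = 340.5000 + 0.729 × 13.6143 = 350.4248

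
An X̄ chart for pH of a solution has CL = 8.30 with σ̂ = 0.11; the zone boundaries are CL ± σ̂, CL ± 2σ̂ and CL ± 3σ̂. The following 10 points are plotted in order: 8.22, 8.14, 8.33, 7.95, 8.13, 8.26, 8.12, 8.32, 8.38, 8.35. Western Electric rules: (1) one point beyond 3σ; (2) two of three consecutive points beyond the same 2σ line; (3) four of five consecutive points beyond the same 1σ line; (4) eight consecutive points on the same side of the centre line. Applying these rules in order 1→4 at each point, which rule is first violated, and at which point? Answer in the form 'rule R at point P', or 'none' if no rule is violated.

Zone of each point (C = within 1σ̂, B = 1σ̂–2σ̂, A = 2σ̂–3σ̂, * = beyond 3σ̂; sign = side of CL): 1:-C, 2:-B, 3:+C, 4:-*, 5:-B, 6:-C, 7:-B, 8:+C, 9:+C, 10:+C
Rule 1 (one point beyond the 3σ limits) is satisfied at point 4.

rule 1 at point 4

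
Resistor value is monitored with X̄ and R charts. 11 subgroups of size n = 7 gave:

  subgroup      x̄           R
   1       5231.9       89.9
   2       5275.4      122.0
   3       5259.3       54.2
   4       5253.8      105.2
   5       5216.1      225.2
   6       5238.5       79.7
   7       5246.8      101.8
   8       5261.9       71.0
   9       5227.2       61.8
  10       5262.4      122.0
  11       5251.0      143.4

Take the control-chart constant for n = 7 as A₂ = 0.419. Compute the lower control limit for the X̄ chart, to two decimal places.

X̄̄ = (5231.9 + 5275.4 + 5259.3 + 5253.8 + 5216.1 + 5238.5 + 5246.8 + 5261.9 + 5227.2 + 5262.4 + 5251.0) / 11 = 57724.3000 / 11 = 5247.6636
R̄ = (89.9 + 122.0 + 54.2 + 105.2 + 225.2 + 79.7 + 101.8 + 71.0 + 61.8 + 122.0 + 143.4) / 11 = 1176.2000 / 11 = 106.9273
LCL = X̄̄ − A₂·R̄ = 5247.6636 − 0.419 × 106.9273 = 5202.8611

5202.86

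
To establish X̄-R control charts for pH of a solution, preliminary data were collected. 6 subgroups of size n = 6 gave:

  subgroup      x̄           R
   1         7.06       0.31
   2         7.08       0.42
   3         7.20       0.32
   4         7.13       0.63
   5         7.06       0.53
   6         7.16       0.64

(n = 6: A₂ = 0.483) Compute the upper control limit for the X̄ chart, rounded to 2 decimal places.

X̄̄ = (7.06 + 7.08 + 7.20 + 7.13 + 7.06 + 7.16) / 6 = 42.6900 / 6 = 7.1150
R̄ = (0.31 + 0.42 + 0.32 + 0.63 + 0.53 + 0.64) / 6 = 2.8500 / 6 = 0.4750
UCL = X̄̄ + A₂·R̄ = 7.1150 + 0.483 × 0.4750 = 7.3444

7.34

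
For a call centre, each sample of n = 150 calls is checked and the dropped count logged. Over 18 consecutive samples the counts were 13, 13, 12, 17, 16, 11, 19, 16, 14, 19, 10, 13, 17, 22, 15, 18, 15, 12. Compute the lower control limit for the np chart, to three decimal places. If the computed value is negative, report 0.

4.052

p̄ = Σdᵢ / (k·n) = 272 / (18 × 150) = 0.10074
LCL = np̄ − 3·√(np̄(1−p̄)) = 15.1111 − 3 × 3.6863 = 4.0522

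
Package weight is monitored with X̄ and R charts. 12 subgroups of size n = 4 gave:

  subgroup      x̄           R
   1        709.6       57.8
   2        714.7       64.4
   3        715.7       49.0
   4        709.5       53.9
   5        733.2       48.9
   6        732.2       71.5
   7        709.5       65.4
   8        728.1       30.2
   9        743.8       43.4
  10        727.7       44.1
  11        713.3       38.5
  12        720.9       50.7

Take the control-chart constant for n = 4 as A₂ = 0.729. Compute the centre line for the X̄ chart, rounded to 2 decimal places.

X̄̄ = (709.6 + 714.7 + 715.7 + 709.5 + 733.2 + 732.2 + 709.5 + 728.1 + 743.8 + 727.7 + 713.3 + 720.9) / 12 = 8658.2000 / 12 = 721.5167
CL = X̄̄ = 721.5167

721.52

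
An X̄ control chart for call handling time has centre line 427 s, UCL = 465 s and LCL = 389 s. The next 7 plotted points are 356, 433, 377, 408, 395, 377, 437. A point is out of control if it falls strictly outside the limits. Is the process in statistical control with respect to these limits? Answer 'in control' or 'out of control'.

out of control

Compare each point to [389, 465]: sample 1 = 356 < LCL; sample 3 = 377 < LCL; sample 6 = 377 < LCL.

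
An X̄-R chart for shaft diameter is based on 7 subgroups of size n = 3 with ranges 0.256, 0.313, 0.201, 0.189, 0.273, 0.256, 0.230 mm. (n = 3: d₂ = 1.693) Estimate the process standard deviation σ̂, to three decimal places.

R̄ = (0.256 + 0.313 + 0.201 + 0.189 + 0.273 + 0.256 + 0.230) / 7 = 0.2454
σ̂ = R̄ / d₂ = 0.2454 / 1.693 = 0.1450

0.145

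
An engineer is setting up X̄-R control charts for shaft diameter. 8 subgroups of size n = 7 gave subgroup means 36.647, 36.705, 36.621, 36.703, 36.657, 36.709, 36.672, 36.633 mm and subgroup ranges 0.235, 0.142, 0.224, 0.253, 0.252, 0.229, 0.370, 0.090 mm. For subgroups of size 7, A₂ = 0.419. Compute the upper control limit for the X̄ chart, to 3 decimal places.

36.762

X̄̄ = (36.647 + 36.705 + 36.621 + 36.703 + 36.657 + 36.709 + 36.672 + 36.633) / 8 = 293.3470 / 8 = 36.6684
R̄ = (0.235 + 0.142 + 0.224 + 0.253 + 0.252 + 0.229 + 0.370 + 0.090) / 8 = 1.7950 / 8 = 0.2244
UCL = X̄̄ + A₂·R̄ = 36.6684 + 0.419 × 0.2244 = 36.7624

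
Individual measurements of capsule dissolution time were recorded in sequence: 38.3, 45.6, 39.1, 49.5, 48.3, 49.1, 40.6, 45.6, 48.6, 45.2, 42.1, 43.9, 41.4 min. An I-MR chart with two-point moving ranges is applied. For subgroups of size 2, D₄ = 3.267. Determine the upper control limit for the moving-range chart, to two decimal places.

Moving ranges: 7.3, 6.5, 10.4, 1.2, 0.8, 8.5, 5.0, 3.0, 3.4, 3.1, 1.8, 2.5; M̄R̄ = 53.5000 / 12 = 4.4583
UCL_MR = D₄·M̄R̄ = 3.267 × 4.4583 = 14.5654

14.57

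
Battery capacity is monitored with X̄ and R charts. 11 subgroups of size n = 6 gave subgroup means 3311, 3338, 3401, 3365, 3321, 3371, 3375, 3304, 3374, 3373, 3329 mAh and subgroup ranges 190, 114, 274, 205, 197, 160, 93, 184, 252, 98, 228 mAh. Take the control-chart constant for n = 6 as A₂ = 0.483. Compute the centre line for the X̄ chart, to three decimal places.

3351.091

X̄̄ = (3311 + 3338 + 3401 + 3365 + 3321 + 3371 + 3375 + 3304 + 3374 + 3373 + 3329) / 11 = 36862.0000 / 11 = 3351.0909
CL = X̄̄ = 3351.0909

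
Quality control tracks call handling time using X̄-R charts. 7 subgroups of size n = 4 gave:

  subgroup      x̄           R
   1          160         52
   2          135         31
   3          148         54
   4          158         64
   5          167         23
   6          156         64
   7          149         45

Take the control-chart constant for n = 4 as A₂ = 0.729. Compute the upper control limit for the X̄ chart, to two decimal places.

X̄̄ = (160 + 135 + 148 + 158 + 167 + 156 + 149) / 7 = 1073.0000 / 7 = 153.2857
R̄ = (52 + 31 + 54 + 64 + 23 + 64 + 45) / 7 = 333.0000 / 7 = 47.5714
UCL = X̄̄ + A₂·R̄ = 153.2857 + 0.729 × 47.5714 = 187.9653

187.97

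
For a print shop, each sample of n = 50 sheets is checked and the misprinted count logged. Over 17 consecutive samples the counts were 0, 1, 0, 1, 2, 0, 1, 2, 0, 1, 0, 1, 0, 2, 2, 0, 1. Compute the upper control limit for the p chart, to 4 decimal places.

p̄ = Σdᵢ / (k·n) = 14 / (17 × 50) = 0.01647
UCL = p̄ + 3·√(p̄(1−p̄)/n) = 0.01647 + 3 × √(0.01647×0.98353/50) = 0.01647 + 3 × 0.01800 = 0.07047

0.0705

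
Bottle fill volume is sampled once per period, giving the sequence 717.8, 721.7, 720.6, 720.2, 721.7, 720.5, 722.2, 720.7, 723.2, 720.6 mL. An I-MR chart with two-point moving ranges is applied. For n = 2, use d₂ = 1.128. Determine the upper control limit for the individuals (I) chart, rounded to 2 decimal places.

725.77

X̄ = (717.8 + 721.7 + 720.6 + 720.2 + 721.7 + 720.5 + 722.2 + 720.7 + 723.2 + 720.6) / 10 = 720.9200
Moving ranges: 3.9, 1.1, 0.4, 1.5, 1.2, 1.7, 1.5, 2.5, 2.6; M̄R̄ = 16.4000 / 9 = 1.8222
UCL = X̄ + 3·M̄R̄/d₂ = 720.9200 + 3 × 1.8222 / 1.128 = 725.7663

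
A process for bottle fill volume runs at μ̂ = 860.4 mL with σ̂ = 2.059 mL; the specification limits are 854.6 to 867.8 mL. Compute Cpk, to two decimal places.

0.94

Cpu = (USL − μ̂) / (3σ̂) = (867.8 − 860.4) / (3 × 2.059) = 1.1980; Cpl = (μ̂ − LSL) / (3σ̂) = (860.4 − 854.6) / (3 × 2.059) = 0.9390; Cpk = min(Cpu, Cpl) = 0.9390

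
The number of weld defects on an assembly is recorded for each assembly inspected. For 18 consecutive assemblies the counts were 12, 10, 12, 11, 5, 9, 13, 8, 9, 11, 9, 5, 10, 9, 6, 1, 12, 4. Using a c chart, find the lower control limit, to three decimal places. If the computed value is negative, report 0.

0.000

c̄ = (12 + 10 + 12 + 11 + 5 + 9 + 13 + 8 + 9 + 11 + 9 + 5 + 10 + 9 + 6 + 1 + 12 + 4) / 18 = 156 / 18 = 8.6667
LCL = c̄ − 3√c̄ = 8.6667 − 3 × 2.9439 = -0.1651 → 0 (cannot be negative)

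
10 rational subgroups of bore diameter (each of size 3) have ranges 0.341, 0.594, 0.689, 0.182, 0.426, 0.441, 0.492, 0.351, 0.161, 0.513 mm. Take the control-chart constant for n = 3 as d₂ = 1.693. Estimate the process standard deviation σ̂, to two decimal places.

0.25

R̄ = (0.341 + 0.594 + 0.689 + 0.182 + 0.426 + 0.441 + 0.492 + 0.351 + 0.161 + 0.513) / 10 = 0.4190
σ̂ = R̄ / d₂ = 0.4190 / 1.693 = 0.2475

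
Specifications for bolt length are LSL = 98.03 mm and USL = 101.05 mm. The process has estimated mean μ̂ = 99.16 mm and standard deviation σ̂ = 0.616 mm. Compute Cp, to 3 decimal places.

0.817

Cp = (USL − LSL) / (6σ̂) = (101.05 − 98.03) / (6 × 0.616) = 3.0200 / 3.6960 = 0.8171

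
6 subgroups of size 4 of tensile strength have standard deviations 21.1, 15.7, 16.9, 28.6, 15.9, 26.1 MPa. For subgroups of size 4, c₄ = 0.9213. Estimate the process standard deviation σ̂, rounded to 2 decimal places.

22.49

s̄ = (21.1 + 15.7 + 16.9 + 28.6 + 15.9 + 26.1) / 6 = 20.7167
σ̂ = s̄ / c₄ = 20.7167 / 0.9213 = 22.4863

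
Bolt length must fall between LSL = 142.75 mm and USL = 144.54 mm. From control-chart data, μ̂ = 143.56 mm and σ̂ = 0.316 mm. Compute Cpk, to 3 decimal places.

Cpu = (USL − μ̂) / (3σ̂) = (144.54 − 143.56) / (3 × 0.316) = 1.0338; Cpl = (μ̂ − LSL) / (3σ̂) = (143.56 − 142.75) / (3 × 0.316) = 0.8544; Cpk = min(Cpu, Cpl) = 0.8544

0.854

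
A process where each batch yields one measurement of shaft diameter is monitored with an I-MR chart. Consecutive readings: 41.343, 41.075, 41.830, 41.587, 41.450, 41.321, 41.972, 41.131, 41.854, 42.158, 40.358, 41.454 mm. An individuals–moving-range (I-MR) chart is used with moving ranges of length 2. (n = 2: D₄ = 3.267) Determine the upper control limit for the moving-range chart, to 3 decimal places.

Moving ranges: 0.268, 0.755, 0.243, 0.137, 0.129, 0.651, 0.841, 0.723, 0.304, 1.800, 1.096; M̄R̄ = 6.9470 / 11 = 0.6315
UCL_MR = D₄·M̄R̄ = 3.267 × 0.6315 = 2.0633

2.063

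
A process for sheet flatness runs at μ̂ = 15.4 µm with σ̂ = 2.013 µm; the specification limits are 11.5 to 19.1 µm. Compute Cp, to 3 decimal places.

Cp = (USL − LSL) / (6σ̂) = (19.1 − 11.5) / (6 × 2.013) = 7.6000 / 12.0780 = 0.6292

0.629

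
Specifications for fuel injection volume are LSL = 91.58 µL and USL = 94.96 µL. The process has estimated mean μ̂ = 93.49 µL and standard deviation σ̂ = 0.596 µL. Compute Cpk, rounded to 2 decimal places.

0.82

Cpu = (USL − μ̂) / (3σ̂) = (94.96 − 93.49) / (3 × 0.596) = 0.8221; Cpl = (μ̂ − LSL) / (3σ̂) = (93.49 − 91.58) / (3 × 0.596) = 1.0682; Cpk = min(Cpu, Cpl) = 0.8221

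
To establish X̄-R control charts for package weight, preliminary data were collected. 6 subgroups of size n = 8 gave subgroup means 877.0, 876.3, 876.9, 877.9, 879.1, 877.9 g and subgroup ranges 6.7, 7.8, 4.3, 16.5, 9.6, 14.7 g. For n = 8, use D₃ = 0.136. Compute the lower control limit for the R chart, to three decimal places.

1.351

R̄ = (6.7 + 7.8 + 4.3 + 16.5 + 9.6 + 14.7) / 6 = 59.6000 / 6 = 9.9333
LCL_R = D₃·R̄ = 0.136 × 9.9333 = 1.3509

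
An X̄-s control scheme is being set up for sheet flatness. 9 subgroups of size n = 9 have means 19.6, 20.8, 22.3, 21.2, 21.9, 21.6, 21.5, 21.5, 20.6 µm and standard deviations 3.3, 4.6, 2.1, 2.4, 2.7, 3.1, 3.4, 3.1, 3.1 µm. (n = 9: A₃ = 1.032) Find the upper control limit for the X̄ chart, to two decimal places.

X̄̄ = (19.6 + 20.8 + 22.3 + 21.2 + 21.9 + 21.6 + 21.5 + 21.5 + 20.6) / 9 = 21.2222
s̄ = (3.3 + 4.6 + 2.1 + 2.4 + 2.7 + 3.1 + 3.4 + 3.1 + 3.1) / 9 = 3.0889
UCL = X̄̄ + A₃·s̄ = 21.2222 + 1.032 × 3.0889 = 24.4100

24.41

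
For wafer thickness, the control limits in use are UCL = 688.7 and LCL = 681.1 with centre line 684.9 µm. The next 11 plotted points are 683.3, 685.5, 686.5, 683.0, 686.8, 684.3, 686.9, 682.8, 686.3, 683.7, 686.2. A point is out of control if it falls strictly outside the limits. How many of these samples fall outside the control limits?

0

All 11 points lie within [681.1, 688.7].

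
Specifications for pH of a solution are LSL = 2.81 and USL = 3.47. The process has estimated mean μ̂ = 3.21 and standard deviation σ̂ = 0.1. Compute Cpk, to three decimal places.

Cpu = (USL − μ̂) / (3σ̂) = (3.47 − 3.21) / (3 × 0.1) = 0.8667; Cpl = (μ̂ − LSL) / (3σ̂) = (3.21 − 2.81) / (3 × 0.1) = 1.3333; Cpk = min(Cpu, Cpl) = 0.8667

0.867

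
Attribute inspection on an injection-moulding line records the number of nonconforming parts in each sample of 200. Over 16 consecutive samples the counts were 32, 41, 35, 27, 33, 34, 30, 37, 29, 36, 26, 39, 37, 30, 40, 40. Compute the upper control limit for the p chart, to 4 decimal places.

p̄ = Σdᵢ / (k·n) = 546 / (16 × 200) = 0.17062
UCL = p̄ + 3·√(p̄(1−p̄)/n) = 0.17062 + 3 × √(0.17062×0.82937/200) = 0.17062 + 3 × 0.02660 = 0.25043

0.2504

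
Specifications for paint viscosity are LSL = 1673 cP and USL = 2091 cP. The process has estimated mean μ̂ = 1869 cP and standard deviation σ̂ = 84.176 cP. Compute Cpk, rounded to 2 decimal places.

Cpu = (USL − μ̂) / (3σ̂) = (2091 − 1869) / (3 × 84.176) = 0.8791; Cpl = (μ̂ − LSL) / (3σ̂) = (1869 − 1673) / (3 × 84.176) = 0.7762; Cpk = min(Cpu, Cpl) = 0.7762

0.78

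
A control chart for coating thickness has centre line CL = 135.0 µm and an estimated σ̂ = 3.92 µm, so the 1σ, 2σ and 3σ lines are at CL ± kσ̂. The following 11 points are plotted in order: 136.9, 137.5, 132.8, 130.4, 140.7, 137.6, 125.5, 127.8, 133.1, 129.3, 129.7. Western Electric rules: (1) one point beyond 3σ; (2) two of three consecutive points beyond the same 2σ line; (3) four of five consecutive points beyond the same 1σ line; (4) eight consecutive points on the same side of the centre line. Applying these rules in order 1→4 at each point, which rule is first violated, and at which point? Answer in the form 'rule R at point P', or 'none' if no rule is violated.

Zone of each point (C = within 1σ̂, B = 1σ̂–2σ̂, A = 2σ̂–3σ̂, * = beyond 3σ̂; sign = side of CL): 1:+C, 2:+C, 3:-C, 4:-B, 5:+B, 6:+C, 7:-A, 8:-B, 9:-C, 10:-B, 11:-B
Rule 3 (four of five consecutive points beyond the same 1σ limit) is satisfied at point 11.

rule 3 at point 11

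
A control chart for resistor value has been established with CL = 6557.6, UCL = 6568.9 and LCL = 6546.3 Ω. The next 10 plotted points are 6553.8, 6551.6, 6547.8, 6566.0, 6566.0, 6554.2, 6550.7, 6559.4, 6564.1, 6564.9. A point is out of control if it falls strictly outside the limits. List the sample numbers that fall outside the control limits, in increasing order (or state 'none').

All 10 points lie within [6546.3, 6568.9].

none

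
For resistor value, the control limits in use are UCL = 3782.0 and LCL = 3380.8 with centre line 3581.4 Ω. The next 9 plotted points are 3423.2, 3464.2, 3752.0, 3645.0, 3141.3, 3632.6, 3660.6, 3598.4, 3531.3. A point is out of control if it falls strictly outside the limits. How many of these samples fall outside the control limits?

1

Compare each point to [3380.8, 3782.0]: sample 5 = 3141.3 < LCL.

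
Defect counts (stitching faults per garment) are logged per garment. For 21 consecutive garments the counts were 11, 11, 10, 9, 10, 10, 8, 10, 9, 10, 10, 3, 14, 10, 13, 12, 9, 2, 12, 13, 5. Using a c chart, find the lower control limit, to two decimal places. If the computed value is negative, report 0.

0.29

c̄ = (11 + 11 + 10 + 9 + 10 + 10 + 8 + 10 + 9 + 10 + 10 + 3 + 14 + 10 + 13 + 12 + 9 + 2 + 12 + 13 + 5) / 21 = 201 / 21 = 9.5714
LCL = c̄ − 3√c̄ = 9.5714 − 3 × 3.0938 = 0.2901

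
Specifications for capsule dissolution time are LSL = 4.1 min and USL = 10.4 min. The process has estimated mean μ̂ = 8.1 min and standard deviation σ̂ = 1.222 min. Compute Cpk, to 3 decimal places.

Cpu = (USL − μ̂) / (3σ̂) = (10.4 − 8.1) / (3 × 1.222) = 0.6274; Cpl = (μ̂ − LSL) / (3σ̂) = (8.1 − 4.1) / (3 × 1.222) = 1.0911; Cpk = min(Cpu, Cpl) = 0.6274

0.627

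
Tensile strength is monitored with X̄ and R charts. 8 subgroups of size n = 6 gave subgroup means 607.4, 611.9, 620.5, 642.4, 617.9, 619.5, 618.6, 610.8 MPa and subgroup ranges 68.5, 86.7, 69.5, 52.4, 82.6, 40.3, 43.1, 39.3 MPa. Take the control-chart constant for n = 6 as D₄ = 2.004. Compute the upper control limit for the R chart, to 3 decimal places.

120.841

R̄ = (68.5 + 86.7 + 69.5 + 52.4 + 82.6 + 40.3 + 43.1 + 39.3) / 8 = 482.4000 / 8 = 60.3000
UCL_R = D₄·R̄ = 2.004 × 60.3000 = 120.8412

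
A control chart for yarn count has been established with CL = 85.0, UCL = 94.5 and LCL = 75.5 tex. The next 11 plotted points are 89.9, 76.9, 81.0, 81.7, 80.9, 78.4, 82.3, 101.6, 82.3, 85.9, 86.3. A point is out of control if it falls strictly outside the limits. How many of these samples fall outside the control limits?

1

Compare each point to [75.5, 94.5]: sample 8 = 101.6 > UCL.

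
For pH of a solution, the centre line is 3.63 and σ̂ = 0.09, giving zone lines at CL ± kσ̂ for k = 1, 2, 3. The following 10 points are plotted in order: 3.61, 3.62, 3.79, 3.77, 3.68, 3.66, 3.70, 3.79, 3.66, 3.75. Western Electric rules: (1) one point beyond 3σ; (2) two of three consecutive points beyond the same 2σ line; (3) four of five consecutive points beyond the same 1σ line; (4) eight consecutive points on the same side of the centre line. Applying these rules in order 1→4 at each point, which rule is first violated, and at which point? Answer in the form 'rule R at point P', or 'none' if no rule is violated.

Zone of each point (C = within 1σ̂, B = 1σ̂–2σ̂, A = 2σ̂–3σ̂, * = beyond 3σ̂; sign = side of CL): 1:-C, 2:-C, 3:+B, 4:+B, 5:+C, 6:+C, 7:+C, 8:+B, 9:+C, 10:+B
Rule 4 (eight consecutive points on the same side of the centre line) is satisfied at point 10.

rule 4 at point 10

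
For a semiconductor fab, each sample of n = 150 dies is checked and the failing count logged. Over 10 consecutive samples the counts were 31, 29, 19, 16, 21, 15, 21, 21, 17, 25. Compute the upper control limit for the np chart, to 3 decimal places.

p̄ = Σdᵢ / (k·n) = 215 / (10 × 150) = 0.14333
UCL = np̄ + 3·√(np̄(1−p̄)) = 21.5000 + 3 × √(21.5000×0.85667) = 21.5000 + 3 × 4.2917 = 34.3750

34.375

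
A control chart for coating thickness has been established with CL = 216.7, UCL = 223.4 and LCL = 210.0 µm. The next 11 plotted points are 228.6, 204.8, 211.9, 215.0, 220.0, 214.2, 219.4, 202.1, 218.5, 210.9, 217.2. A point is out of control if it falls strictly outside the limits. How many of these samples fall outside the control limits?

3

Compare each point to [210.0, 223.4]: sample 1 = 228.6 > UCL; sample 2 = 204.8 < LCL; sample 8 = 202.1 < LCL.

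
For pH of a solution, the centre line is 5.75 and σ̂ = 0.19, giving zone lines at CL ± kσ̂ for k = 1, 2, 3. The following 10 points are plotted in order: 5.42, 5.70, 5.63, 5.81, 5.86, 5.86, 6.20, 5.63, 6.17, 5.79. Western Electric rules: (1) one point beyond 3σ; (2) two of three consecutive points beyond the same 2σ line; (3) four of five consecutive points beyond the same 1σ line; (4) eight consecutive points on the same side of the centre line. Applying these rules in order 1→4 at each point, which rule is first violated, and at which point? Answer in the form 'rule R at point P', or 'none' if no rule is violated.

Zone of each point (C = within 1σ̂, B = 1σ̂–2σ̂, A = 2σ̂–3σ̂, * = beyond 3σ̂; sign = side of CL): 1:-B, 2:-C, 3:-C, 4:+C, 5:+C, 6:+C, 7:+A, 8:-C, 9:+A, 10:+C
Rule 2 (two of three consecutive points beyond the same 2σ limit) is satisfied at point 9.

rule 2 at point 9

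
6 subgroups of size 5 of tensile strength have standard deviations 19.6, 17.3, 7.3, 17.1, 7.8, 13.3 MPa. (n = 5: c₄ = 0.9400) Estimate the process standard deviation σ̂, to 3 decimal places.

s̄ = (19.6 + 17.3 + 7.3 + 17.1 + 7.8 + 13.3) / 6 = 13.7333
σ̂ = s̄ / c₄ = 13.7333 / 0.9400 = 14.6099

14.610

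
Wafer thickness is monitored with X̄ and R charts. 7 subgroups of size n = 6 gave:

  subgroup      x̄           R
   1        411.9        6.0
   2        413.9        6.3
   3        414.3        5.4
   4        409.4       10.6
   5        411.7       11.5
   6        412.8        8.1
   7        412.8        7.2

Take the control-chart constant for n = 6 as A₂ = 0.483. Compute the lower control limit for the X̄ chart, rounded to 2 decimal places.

408.60

X̄̄ = (411.9 + 413.9 + 414.3 + 409.4 + 411.7 + 412.8 + 412.8) / 7 = 2886.8000 / 7 = 412.4000
R̄ = (6.0 + 6.3 + 5.4 + 10.6 + 11.5 + 8.1 + 7.2) / 7 = 55.1000 / 7 = 7.8714
LCL = X̄̄ − A₂·R̄ = 412.4000 − 0.483 × 7.8714 = 408.5981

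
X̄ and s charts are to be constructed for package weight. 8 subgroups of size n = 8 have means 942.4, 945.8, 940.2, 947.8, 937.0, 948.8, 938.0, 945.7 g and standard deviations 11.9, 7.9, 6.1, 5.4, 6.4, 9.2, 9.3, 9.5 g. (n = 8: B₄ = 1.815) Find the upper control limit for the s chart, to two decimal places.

s̄ = (11.9 + 7.9 + 6.1 + 5.4 + 6.4 + 9.2 + 9.3 + 9.5) / 8 = 8.2125
UCL_s = B₄·s̄ = 1.815 × 8.2125 = 14.9057

14.91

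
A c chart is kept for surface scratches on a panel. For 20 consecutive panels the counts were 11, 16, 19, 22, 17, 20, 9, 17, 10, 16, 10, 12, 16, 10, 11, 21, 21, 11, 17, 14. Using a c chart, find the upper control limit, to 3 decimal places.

26.619

c̄ = (11 + 16 + 19 + 22 + 17 + 20 + 9 + 17 + 10 + 16 + 10 + 12 + 16 + 10 + 11 + 21 + 21 + 11 + 17 + 14) / 20 = 300 / 20 = 15.0000
UCL = c̄ + 3√c̄ = 15.0000 + 3 × √15.0000 = 15.0000 + 3 × 3.8730 = 26.6190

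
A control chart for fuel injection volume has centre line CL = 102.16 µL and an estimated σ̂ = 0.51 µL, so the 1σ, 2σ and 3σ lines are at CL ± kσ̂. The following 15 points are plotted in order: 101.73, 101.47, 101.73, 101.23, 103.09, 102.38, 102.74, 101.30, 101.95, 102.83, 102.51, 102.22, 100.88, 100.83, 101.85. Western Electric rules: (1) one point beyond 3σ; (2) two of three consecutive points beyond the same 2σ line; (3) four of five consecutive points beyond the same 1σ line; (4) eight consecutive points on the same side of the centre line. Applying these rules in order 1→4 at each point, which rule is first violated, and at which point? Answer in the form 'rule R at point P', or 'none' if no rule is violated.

rule 2 at point 14

Zone of each point (C = within 1σ̂, B = 1σ̂–2σ̂, A = 2σ̂–3σ̂, * = beyond 3σ̂; sign = side of CL): 1:-C, 2:-B, 3:-C, 4:-B, 5:+B, 6:+C, 7:+B, 8:-B, 9:-C, 10:+B, 11:+C, 12:+C, 13:-A, 14:-A, 15:-C
Rule 2 (two of three consecutive points beyond the same 2σ limit) is satisfied at point 14.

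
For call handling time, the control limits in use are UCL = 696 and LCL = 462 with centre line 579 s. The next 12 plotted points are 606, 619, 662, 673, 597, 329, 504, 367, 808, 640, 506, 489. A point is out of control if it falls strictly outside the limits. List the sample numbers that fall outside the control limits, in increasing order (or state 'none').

Compare each point to [462, 696]: sample 6 = 329 < LCL; sample 8 = 367 < LCL; sample 9 = 808 > UCL.

6, 8, 9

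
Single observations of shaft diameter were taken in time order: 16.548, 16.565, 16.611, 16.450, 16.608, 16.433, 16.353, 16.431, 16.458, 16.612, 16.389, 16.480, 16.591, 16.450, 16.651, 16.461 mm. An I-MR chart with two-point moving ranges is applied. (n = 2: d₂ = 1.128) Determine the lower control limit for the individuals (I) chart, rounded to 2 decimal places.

X̄ = (16.548 + 16.565 + 16.611 + 16.450 + 16.608 + 16.433 + 16.353 + 16.431 + 16.458 + 16.612 + 16.389 + 16.480 + 16.591 + 16.450 + 16.651 + 16.461) / 16 = 16.5057
Moving ranges: 0.017, 0.046, 0.161, 0.158, 0.175, 0.080, 0.078, 0.027, 0.154, 0.223, 0.091, 0.111, 0.141, 0.201, 0.190; M̄R̄ = 1.8530 / 15 = 0.1235
LCL = X̄ − 3·M̄R̄/d₂ = 16.5057 − 3 × 0.1235 / 1.128 = 16.1771

16.18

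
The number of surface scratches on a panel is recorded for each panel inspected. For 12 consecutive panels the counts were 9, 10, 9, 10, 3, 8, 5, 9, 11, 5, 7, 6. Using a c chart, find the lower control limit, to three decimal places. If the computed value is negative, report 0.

0.000

c̄ = (9 + 10 + 9 + 10 + 3 + 8 + 5 + 9 + 11 + 5 + 7 + 6) / 12 = 92 / 12 = 7.6667
LCL = c̄ − 3√c̄ = 7.6667 − 3 × 2.7689 = -0.6400 → 0 (cannot be negative)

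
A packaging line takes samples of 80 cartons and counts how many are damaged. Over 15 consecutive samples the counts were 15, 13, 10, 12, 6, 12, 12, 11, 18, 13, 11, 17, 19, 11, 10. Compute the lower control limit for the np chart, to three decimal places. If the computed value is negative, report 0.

p̄ = Σdᵢ / (k·n) = 190 / (15 × 80) = 0.15833
LCL = np̄ − 3·√(np̄(1−p̄)) = 12.6667 − 3 × 3.2651 = 2.8713

2.871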